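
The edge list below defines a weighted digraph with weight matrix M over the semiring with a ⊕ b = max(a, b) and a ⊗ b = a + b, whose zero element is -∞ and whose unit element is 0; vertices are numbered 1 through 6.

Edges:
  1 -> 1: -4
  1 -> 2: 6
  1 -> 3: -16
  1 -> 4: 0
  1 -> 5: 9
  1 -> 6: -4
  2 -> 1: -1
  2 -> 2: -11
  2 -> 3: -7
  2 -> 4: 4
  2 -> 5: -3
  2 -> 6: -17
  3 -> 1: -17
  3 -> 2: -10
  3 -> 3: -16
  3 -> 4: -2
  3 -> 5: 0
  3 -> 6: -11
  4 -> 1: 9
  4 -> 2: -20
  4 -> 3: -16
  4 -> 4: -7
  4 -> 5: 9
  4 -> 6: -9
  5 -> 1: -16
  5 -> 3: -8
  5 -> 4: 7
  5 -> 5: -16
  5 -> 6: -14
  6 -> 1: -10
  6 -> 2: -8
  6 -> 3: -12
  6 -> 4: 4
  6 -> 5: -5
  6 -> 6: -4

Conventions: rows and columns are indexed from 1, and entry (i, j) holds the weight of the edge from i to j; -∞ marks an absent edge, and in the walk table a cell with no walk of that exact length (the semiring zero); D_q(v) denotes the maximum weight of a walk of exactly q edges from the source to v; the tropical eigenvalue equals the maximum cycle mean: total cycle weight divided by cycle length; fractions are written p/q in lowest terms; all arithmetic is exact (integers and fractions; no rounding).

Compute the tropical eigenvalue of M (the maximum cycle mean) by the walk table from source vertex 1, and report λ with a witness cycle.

q=0: [0, -∞, -∞, -∞, -∞, -∞]
q=1: [-4, 6, -16, 0, 9, -4]
q=2: [9, 2, 1, 16, 9, -5]
q=3: [25, 15, 1, 16, 25, 7]
q=4: [25, 31, 17, 32, 34, 21]
q=5: [41, 31, 26, 41, 41, 23]
q=6: [50, 47, 33, 48, 50, 37]
Optimal cycle mean attained by: cycle 1->5->4->1, total 9 + 7 + 9, length 3.
Answer: λ = 25/3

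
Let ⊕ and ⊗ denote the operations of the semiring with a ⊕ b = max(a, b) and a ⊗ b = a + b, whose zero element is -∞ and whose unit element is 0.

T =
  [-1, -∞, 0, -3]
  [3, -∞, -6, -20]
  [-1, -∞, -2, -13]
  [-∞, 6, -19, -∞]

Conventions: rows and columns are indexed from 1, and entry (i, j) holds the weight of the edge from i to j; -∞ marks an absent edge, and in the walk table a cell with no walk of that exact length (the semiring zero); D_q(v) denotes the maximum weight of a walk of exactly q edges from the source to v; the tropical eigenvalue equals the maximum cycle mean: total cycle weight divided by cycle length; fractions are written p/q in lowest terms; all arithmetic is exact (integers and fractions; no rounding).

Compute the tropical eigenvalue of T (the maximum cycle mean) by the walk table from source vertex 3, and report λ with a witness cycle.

q=0: [-∞, -∞, 0, -∞]
q=1: [-1, -∞, -2, -13]
q=2: [-2, -7, -1, -4]
q=3: [-2, 2, -2, -5]
q=4: [5, 1, -2, -5]
Optimal cycle mean attained by: cycle 1->4->2->1, total (-3) + 6 + 3, length 3.
Answer: λ = 2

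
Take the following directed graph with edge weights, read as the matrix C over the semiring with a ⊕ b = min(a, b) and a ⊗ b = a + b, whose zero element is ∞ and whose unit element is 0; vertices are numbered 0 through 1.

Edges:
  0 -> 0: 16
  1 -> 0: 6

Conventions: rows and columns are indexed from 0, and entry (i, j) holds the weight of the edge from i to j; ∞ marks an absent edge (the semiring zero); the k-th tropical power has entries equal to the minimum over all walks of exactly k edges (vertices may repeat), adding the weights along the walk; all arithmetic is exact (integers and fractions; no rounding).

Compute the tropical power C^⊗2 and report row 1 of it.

C^⊗2:
  [32, ∞]
  [22, ∞]
Answer: row 1 of C^⊗2 = [22, ∞]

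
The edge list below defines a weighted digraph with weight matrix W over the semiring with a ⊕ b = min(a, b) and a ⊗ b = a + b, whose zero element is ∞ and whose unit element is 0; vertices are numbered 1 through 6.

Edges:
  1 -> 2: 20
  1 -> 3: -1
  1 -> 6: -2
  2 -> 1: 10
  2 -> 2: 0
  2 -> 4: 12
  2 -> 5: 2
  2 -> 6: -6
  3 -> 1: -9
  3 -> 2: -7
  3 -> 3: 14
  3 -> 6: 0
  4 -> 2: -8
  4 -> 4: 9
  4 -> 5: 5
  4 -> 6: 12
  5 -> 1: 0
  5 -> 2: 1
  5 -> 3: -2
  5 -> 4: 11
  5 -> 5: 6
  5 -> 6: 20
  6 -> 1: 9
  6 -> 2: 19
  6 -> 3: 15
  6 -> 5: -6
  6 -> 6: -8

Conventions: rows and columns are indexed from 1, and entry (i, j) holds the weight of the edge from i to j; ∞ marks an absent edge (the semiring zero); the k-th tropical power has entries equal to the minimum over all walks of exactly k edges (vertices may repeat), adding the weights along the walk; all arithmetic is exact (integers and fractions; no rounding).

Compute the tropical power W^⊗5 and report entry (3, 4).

W^⊗2:
  [-10, -8, 13, 32, -8, -10]
  [2, 0, 0, 12, -12, -14]
  [3, -7, -10, 5, -6, -13]
  [2, -8, 3, 4, -6, -14]
  [-11, -9, -1, 13, 3, -5]
  [-6, -5, -8, 5, -14, -16]
W^⊗3:
  [-8, -8, -11, 3, -16, -18]
  [-12, -11, -14, -1, -20, -22]
  [-19, -17, -8, 5, -19, -21]
  [-6, -8, -8, 4, -20, -22]
  [-10, -9, -12, 3, -11, -15]
  [-17, -15, -16, -3, -22, -24]
W^⊗4:
  [-20, -18, -18, -5, -24, -26]
  [-23, -21, -22, -9, -28, -30]
  [-19, -18, -21, -8, -27, -29]
  [-20, -19, -22, -9, -28, -30]
  [-21, -19, -13, 0, -21, -23]
  [-25, -23, -24, -11, -30, -32]
W^⊗5:
  [-27, -25, -26, -13, -32, -34]
  [-31, -29, -30, -17, -36, -38]
  [-30, -28, -29, -16, -35, -37]
  [-31, -29, -30, -17, -36, -38]
  [-22, -20, -23, -10, -29, -31]
  [-33, -31, -32, -19, -38, -40]
Key observation: the optimum is the walk 3->2->6->6->5->4, with weight (-7) + (-6) + (-8) + (-6) + 11 = -16.
Optimal value attained by: walk 3->2->6->6->5->4.
Answer: (W^⊗5)[3][4] = -16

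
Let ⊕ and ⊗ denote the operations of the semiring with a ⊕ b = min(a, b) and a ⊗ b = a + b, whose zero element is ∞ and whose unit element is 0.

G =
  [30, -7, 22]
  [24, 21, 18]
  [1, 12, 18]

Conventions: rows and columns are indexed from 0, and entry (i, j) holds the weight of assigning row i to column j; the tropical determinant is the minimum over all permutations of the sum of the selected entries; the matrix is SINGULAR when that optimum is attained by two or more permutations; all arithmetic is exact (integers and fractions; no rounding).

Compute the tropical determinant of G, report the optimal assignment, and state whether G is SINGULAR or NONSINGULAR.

σ = (0, 1, 2): 30 + 21 + 18 = 69
σ = (0, 2, 1): 30 + 18 + 12 = 60
σ = (1, 0, 2): (-7) + 24 + 18 = 35
σ = (1, 2, 0): (-7) + 18 + 1 = 12
σ = (2, 0, 1): 22 + 24 + 12 = 58
σ = (2, 1, 0): 22 + 21 + 1 = 44
Optimal value attained by: σ = (1, 2, 0).
Answer: det⊕(G) = 12; verdict: NONSINGULAR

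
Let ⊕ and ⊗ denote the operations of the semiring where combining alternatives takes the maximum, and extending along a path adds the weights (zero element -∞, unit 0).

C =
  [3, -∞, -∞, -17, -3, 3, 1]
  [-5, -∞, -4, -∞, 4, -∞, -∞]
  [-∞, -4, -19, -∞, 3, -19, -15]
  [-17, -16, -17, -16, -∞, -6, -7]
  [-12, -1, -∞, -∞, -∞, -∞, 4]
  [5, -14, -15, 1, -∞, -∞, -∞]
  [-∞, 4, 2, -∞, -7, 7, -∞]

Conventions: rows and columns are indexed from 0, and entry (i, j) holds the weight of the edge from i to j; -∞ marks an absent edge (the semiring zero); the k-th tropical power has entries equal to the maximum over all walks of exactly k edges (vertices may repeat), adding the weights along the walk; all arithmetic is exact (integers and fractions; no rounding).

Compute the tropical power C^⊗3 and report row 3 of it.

C^⊗2:
  [8, 5, 3, 4, 0, 8, 4]
  [-2, 3, -23, -22, -1, -2, 8]
  [-9, 2, -8, -18, 0, -8, 7]
  [-1, -3, -5, -5, -12, 0, -16]
  [-6, 8, 6, -29, 3, 11, -11]
  [8, -15, -16, -12, 2, 8, 6]
  [12, -2, 0, 8, 8, -17, -3]
C^⊗3:
  [13, 8, 6, 9, 9, 11, 9]
  [3, 12, 10, -1, 7, 15, 3]
  [-3, 11, 9, -7, 6, 14, 4]
  [5, -9, -7, 1, 1, 2, 0]
  [16, 2, 4, 12, 12, -3, 7]
  [13, 10, 8, 9, 5, 13, 9]
  [15, 7, -1, -5, 9, 15, 13]
Answer: row 3 of C^⊗3 = [5, -9, -7, 1, 1, 2, 0]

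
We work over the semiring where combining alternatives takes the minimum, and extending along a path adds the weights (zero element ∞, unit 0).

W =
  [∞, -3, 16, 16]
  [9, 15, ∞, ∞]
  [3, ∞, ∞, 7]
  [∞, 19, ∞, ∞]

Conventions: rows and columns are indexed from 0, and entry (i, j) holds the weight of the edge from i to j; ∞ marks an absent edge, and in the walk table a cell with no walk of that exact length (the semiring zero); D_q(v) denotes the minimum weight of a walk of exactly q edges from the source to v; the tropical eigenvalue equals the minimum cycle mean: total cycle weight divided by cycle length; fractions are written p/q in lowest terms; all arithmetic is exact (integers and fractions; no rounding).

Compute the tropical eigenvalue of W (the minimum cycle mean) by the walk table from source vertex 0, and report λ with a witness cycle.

q=0: [0, ∞, ∞, ∞]
q=1: [∞, -3, 16, 16]
q=2: [6, 12, ∞, 23]
q=3: [21, 3, 22, 22]
q=4: [12, 18, 37, 29]
Optimal cycle mean attained by: cycle 0->1->0, total (-3) + 9, length 2.
Answer: λ = 3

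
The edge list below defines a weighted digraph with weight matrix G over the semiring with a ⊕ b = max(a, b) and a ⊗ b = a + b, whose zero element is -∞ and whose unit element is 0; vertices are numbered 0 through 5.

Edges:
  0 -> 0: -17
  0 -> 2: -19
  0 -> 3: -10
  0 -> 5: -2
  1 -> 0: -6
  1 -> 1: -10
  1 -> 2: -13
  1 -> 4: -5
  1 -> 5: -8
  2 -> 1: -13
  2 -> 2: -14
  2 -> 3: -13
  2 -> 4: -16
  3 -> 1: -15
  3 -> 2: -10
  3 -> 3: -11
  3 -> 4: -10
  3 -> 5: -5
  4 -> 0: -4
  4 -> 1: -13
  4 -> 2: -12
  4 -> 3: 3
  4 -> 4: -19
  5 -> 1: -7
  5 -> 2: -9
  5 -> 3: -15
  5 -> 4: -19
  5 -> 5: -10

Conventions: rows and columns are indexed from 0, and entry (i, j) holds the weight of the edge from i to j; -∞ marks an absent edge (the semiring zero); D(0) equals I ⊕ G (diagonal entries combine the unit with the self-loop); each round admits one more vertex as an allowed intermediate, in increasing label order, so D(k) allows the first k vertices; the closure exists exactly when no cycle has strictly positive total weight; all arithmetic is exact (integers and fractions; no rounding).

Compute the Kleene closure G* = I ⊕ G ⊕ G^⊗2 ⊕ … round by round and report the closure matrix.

D(0):
  [0, -∞, -19, -10, -∞, -2]
  [-6, 0, -13, -∞, -5, -8]
  [-∞, -13, 0, -13, -16, -∞]
  [-∞, -15, -10, 0, -10, -5]
  [-4, -13, -12, 3, 0, -∞]
  [-∞, -7, -9, -15, -19, 0]
D(1):
  [0, -∞, -19, -10, -∞, -2]
  [-6, 0, -13, -16, -5, -8]
  [-∞, -13, 0, -13, -16, -∞]
  [-∞, -15, -10, 0, -10, -5]
  [-4, -13, -12, 3, 0, -6]
  [-∞, -7, -9, -15, -19, 0]
D(2):
  [0, -∞, -19, -10, -∞, -2]
  [-6, 0, -13, -16, -5, -8]
  [-19, -13, 0, -13, -16, -21]
  [-21, -15, -10, 0, -10, -5]
  [-4, -13, -12, 3, 0, -6]
  [-13, -7, -9, -15, -12, 0]
D(3):
  [0, -32, -19, -10, -35, -2]
  [-6, 0, -13, -16, -5, -8]
  [-19, -13, 0, -13, -16, -21]
  [-21, -15, -10, 0, -10, -5]
  [-4, -13, -12, 3, 0, -6]
  [-13, -7, -9, -15, -12, 0]
D(4):
  [0, -25, -19, -10, -20, -2]
  [-6, 0, -13, -16, -5, -8]
  [-19, -13, 0, -13, -16, -18]
  [-21, -15, -10, 0, -10, -5]
  [-4, -12, -7, 3, 0, -2]
  [-13, -7, -9, -15, -12, 0]
D(5):
  [0, -25, -19, -10, -20, -2]
  [-6, 0, -12, -2, -5, -7]
  [-19, -13, 0, -13, -16, -18]
  [-14, -15, -10, 0, -10, -5]
  [-4, -12, -7, 3, 0, -2]
  [-13, -7, -9, -9, -12, 0]
D(6):
  [0, -9, -11, -10, -14, -2]
  [-6, 0, -12, -2, -5, -7]
  [-19, -13, 0, -13, -16, -18]
  [-14, -12, -10, 0, -10, -5]
  [-4, -9, -7, 3, 0, -2]
  [-13, -7, -9, -9, -12, 0]
Answer: G* = [[0, -9, -11, -10, -14, -2], [-6, 0, -12, -2, -5, -7], [-19, -13, 0, -13, -16, -18], [-14, -12, -10, 0, -10, -5], [-4, -9, -7, 3, 0, -2], [-13, -7, -9, -9, -12, 0]]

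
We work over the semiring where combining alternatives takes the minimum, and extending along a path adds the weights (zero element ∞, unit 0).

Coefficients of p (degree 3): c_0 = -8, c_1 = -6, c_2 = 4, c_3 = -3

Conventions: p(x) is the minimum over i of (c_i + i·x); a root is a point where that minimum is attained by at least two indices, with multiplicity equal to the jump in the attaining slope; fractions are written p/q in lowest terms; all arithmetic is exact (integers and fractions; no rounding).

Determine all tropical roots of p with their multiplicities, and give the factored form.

hull edge (i=0, c=-8) to (i=3, c=-3): slope 5/3, span 3
Factored form: p(x) = -3 ⊗ (x ⊕ (-5/3)) ⊗ (x ⊕ (-5/3)) ⊗ (x ⊕ (-5/3))
Answer: roots = -5/3 (mult 3)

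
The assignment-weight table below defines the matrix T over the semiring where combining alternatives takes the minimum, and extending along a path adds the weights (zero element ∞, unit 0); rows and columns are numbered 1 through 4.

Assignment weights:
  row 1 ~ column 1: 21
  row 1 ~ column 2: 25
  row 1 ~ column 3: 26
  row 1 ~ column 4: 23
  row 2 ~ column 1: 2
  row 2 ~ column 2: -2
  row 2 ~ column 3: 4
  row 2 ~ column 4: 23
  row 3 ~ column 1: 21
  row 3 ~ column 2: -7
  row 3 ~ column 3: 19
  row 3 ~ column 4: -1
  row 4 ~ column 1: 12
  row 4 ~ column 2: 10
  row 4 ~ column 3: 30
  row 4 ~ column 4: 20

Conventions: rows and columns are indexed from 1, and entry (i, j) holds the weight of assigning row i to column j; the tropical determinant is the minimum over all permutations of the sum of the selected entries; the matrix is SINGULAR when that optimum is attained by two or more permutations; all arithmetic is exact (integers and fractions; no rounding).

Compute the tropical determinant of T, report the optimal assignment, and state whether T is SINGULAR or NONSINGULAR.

σ = (1, 2, 3, 4): 21 + (-2) + 19 + 20 = 58
σ = (1, 2, 4, 3): 21 + (-2) + (-1) + 30 = 48
σ = (1, 3, 2, 4): 21 + 4 + (-7) + 20 = 38
σ = (1, 3, 4, 2): 21 + 4 + (-1) + 10 = 34
σ = (1, 4, 2, 3): 21 + 23 + (-7) + 30 = 67
σ = (1, 4, 3, 2): 21 + 23 + 19 + 10 = 73
σ = (2, 1, 3, 4): 25 + 2 + 19 + 20 = 66
σ = (2, 1, 4, 3): 25 + 2 + (-1) + 30 = 56
σ = (2, 3, 1, 4): 25 + 4 + 21 + 20 = 70
σ = (2, 3, 4, 1): 25 + 4 + (-1) + 12 = 40
σ = (2, 4, 1, 3): 25 + 23 + 21 + 30 = 99
σ = (2, 4, 3, 1): 25 + 23 + 19 + 12 = 79
σ = (3, 1, 2, 4): 26 + 2 + (-7) + 20 = 41
σ = (3, 1, 4, 2): 26 + 2 + (-1) + 10 = 37
σ = (3, 2, 1, 4): 26 + (-2) + 21 + 20 = 65
σ = (3, 2, 4, 1): 26 + (-2) + (-1) + 12 = 35
σ = (3, 4, 1, 2): 26 + 23 + 21 + 10 = 80
σ = (3, 4, 2, 1): 26 + 23 + (-7) + 12 = 54
σ = (4, 1, 2, 3): 23 + 2 + (-7) + 30 = 48
σ = (4, 1, 3, 2): 23 + 2 + 19 + 10 = 54
σ = (4, 2, 1, 3): 23 + (-2) + 21 + 30 = 72
σ = (4, 2, 3, 1): 23 + (-2) + 19 + 12 = 52
σ = (4, 3, 1, 2): 23 + 4 + 21 + 10 = 58
σ = (4, 3, 2, 1): 23 + 4 + (-7) + 12 = 32
Optimal value attained by: σ = (4, 3, 2, 1).
Answer: det⊕(T) = 32; verdict: NONSINGULAR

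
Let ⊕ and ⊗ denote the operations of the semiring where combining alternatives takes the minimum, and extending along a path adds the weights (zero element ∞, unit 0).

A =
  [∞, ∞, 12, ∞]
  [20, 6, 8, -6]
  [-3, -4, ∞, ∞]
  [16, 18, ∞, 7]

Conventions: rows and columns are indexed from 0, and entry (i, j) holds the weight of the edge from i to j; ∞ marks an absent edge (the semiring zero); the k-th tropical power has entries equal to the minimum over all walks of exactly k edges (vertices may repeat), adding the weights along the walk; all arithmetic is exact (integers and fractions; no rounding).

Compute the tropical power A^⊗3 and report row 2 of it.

A^⊗2:
  [9, 8, ∞, ∞]
  [5, 4, 14, 0]
  [16, 2, 4, -10]
  [23, 24, 26, 12]
A^⊗3:
  [28, 14, 16, 2]
  [11, 10, 12, -2]
  [1, 0, 10, -4]
  [23, 22, 32, 18]
Answer: row 2 of A^⊗3 = [1, 0, 10, -4]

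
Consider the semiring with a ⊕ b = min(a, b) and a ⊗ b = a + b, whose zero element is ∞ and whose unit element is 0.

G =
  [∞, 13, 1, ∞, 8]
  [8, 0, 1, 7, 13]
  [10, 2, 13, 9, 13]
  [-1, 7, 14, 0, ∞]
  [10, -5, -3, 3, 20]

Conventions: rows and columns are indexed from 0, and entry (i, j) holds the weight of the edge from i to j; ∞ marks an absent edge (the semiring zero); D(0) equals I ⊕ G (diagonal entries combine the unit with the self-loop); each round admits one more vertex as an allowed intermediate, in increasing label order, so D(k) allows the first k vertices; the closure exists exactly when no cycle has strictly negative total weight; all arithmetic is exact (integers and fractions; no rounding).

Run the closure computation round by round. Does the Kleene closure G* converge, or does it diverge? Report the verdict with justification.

D(0):
  [0, 13, 1, ∞, 8]
  [8, 0, 1, 7, 13]
  [10, 2, 0, 9, 13]
  [-1, 7, 14, 0, ∞]
  [10, -5, -3, 3, 0]
D(1):
  [0, 13, 1, ∞, 8]
  [8, 0, 1, 7, 13]
  [10, 2, 0, 9, 13]
  [-1, 7, 0, 0, 7]
  [10, -5, -3, 3, 0]
D(2):
  [0, 13, 1, 20, 8]
  [8, 0, 1, 7, 13]
  [10, 2, 0, 9, 13]
  [-1, 7, 0, 0, 7]
  [3, -5, -4, 2, 0]
D(3):
  [0, 3, 1, 10, 8]
  [8, 0, 1, 7, 13]
  [10, 2, 0, 9, 13]
  [-1, 2, 0, 0, 7]
  [3, -5, -4, 2, 0]
D(4):
  [0, 3, 1, 10, 8]
  [6, 0, 1, 7, 13]
  [8, 2, 0, 9, 13]
  [-1, 2, 0, 0, 7]
  [1, -5, -4, 2, 0]
D(5):
  [0, 3, 1, 10, 8]
  [6, 0, 1, 7, 13]
  [8, 2, 0, 9, 13]
  [-1, 2, 0, 0, 7]
  [1, -5, -4, 2, 0]
Key observation: every diagonal entry stays at the unit through all rounds, so no improving cycle exists.
Answer: CONVERGES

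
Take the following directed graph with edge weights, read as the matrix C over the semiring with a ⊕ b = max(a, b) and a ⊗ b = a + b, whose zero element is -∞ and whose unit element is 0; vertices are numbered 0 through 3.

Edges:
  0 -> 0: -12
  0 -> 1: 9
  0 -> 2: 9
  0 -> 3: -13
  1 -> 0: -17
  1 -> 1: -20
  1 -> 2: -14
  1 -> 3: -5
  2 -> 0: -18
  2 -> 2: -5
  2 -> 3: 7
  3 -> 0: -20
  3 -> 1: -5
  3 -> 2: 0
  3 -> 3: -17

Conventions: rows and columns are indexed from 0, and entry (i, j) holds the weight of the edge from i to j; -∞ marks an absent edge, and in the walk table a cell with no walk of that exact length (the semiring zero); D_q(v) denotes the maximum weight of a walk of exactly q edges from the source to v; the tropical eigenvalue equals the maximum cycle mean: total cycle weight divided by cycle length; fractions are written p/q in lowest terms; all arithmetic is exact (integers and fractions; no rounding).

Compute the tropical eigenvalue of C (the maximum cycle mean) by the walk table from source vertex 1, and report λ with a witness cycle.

q=0: [-∞, 0, -∞, -∞]
q=1: [-17, -20, -14, -5]
q=2: [-25, -8, -5, -7]
q=3: [-23, -12, -7, 2]
q=4: [-18, -3, 2, 0]
Optimal cycle mean attained by: cycle 2->3->2, total 7 + 0, length 2.
Answer: λ = 7/2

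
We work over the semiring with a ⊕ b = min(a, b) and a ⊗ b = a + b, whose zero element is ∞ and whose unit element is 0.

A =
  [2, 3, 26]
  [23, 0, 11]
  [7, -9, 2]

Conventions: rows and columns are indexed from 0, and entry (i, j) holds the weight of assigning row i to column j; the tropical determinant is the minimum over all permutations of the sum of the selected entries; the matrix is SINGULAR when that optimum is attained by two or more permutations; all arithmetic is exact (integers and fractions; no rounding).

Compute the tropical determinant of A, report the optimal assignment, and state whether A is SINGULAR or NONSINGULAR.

σ = (0, 1, 2): 2 + 0 + 2 = 4
σ = (0, 2, 1): 2 + 11 + (-9) = 4
σ = (1, 0, 2): 3 + 23 + 2 = 28
σ = (1, 2, 0): 3 + 11 + 7 = 21
σ = (2, 0, 1): 26 + 23 + (-9) = 40
σ = (2, 1, 0): 26 + 0 + 7 = 33
Optimal value attained by: σ = (0, 1, 2).
Answer: det⊕(A) = 4; verdict: SINGULAR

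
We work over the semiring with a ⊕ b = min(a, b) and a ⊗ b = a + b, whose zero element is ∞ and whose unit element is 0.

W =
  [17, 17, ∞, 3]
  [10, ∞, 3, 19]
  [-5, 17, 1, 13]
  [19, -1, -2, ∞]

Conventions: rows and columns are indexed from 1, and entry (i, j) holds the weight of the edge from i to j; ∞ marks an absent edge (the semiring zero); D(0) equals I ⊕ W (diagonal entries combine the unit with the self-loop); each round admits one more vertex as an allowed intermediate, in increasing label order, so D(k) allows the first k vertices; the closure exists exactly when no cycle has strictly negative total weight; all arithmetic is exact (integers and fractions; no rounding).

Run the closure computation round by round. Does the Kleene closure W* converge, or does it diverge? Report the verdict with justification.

D(0):
  [0, 17, ∞, 3]
  [10, 0, 3, 19]
  [-5, 17, 0, 13]
  [19, -1, -2, 0]
D(1):
  [0, 17, ∞, 3]
  [10, 0, 3, 13]
  [-5, 12, 0, -2]
  [19, -1, -2, 0]
D(2):
  [0, 17, 20, 3]
  [10, 0, 3, 13]
  [-5, 12, 0, -2]
  [9, -1, -2, 0]
Detection: at round 3, diagonal entry (4, 4) turns strictly negative.
Key observation: the cycle 4->3->1->4 has total weight (-2) + (-5) + 3, which is strictly negative.
Answer: DIVERGES — negative cycle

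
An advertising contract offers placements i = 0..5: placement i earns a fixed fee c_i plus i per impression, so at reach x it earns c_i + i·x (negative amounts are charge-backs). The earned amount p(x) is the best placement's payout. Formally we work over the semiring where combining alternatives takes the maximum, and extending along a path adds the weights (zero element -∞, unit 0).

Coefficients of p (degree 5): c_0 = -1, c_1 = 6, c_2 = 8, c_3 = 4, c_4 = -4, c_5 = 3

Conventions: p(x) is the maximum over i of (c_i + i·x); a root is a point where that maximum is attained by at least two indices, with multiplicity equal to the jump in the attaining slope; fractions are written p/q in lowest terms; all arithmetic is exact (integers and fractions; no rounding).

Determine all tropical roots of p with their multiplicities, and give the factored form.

hull edge (i=0, c=-1) to (i=1, c=6): slope 7, span 1
hull edge (i=1, c=6) to (i=2, c=8): slope 2, span 1
hull edge (i=2, c=8) to (i=5, c=3): slope -5/3, span 3
Factored form: p(x) = 3 ⊗ (x ⊕ (-7)) ⊗ (x ⊕ (-2)) ⊗ (x ⊕ 5/3) ⊗ (x ⊕ 5/3) ⊗ (x ⊕ 5/3)
Answer: roots = -7 (mult 1), -2 (mult 1), 5/3 (mult 3)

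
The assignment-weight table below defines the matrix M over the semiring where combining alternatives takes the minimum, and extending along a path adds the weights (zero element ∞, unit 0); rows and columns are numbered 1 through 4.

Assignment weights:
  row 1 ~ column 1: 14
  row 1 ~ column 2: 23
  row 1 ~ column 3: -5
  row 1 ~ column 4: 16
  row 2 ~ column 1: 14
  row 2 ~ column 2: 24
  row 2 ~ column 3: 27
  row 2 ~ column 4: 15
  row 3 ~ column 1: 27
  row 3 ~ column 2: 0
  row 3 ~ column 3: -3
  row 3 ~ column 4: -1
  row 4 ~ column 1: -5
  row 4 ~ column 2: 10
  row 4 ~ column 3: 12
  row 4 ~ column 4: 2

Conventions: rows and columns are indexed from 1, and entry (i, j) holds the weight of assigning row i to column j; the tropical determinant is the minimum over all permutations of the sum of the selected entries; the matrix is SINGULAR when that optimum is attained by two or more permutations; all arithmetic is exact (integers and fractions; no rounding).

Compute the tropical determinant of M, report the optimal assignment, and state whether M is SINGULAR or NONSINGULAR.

σ = (1, 2, 3, 4): 14 + 24 + (-3) + 2 = 37
σ = (1, 2, 4, 3): 14 + 24 + (-1) + 12 = 49
σ = (1, 3, 2, 4): 14 + 27 + 0 + 2 = 43
σ = (1, 3, 4, 2): 14 + 27 + (-1) + 10 = 50
σ = (1, 4, 2, 3): 14 + 15 + 0 + 12 = 41
σ = (1, 4, 3, 2): 14 + 15 + (-3) + 10 = 36
σ = (2, 1, 3, 4): 23 + 14 + (-3) + 2 = 36
σ = (2, 1, 4, 3): 23 + 14 + (-1) + 12 = 48
σ = (2, 3, 1, 4): 23 + 27 + 27 + 2 = 79
σ = (2, 3, 4, 1): 23 + 27 + (-1) + (-5) = 44
σ = (2, 4, 1, 3): 23 + 15 + 27 + 12 = 77
σ = (2, 4, 3, 1): 23 + 15 + (-3) + (-5) = 30
σ = (3, 1, 2, 4): (-5) + 14 + 0 + 2 = 11
σ = (3, 1, 4, 2): (-5) + 14 + (-1) + 10 = 18
σ = (3, 2, 1, 4): (-5) + 24 + 27 + 2 = 48
σ = (3, 2, 4, 1): (-5) + 24 + (-1) + (-5) = 13
σ = (3, 4, 1, 2): (-5) + 15 + 27 + 10 = 47
σ = (3, 4, 2, 1): (-5) + 15 + 0 + (-5) = 5
σ = (4, 1, 2, 3): 16 + 14 + 0 + 12 = 42
σ = (4, 1, 3, 2): 16 + 14 + (-3) + 10 = 37
σ = (4, 2, 1, 3): 16 + 24 + 27 + 12 = 79
σ = (4, 2, 3, 1): 16 + 24 + (-3) + (-5) = 32
σ = (4, 3, 1, 2): 16 + 27 + 27 + 10 = 80
σ = (4, 3, 2, 1): 16 + 27 + 0 + (-5) = 38
Optimal value attained by: σ = (3, 4, 2, 1).
Answer: det⊕(M) = 5; verdict: NONSINGULAR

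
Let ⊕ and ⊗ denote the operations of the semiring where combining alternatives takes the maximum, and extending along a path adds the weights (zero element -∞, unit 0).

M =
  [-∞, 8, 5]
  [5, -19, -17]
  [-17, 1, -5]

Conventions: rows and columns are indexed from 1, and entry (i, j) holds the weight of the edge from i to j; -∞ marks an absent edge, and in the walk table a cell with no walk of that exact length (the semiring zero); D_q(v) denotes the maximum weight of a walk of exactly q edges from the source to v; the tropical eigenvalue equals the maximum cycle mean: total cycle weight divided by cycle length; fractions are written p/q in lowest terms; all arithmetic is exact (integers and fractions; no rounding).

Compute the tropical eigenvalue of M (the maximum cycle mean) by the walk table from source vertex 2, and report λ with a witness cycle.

q=0: [-∞, 0, -∞]
q=1: [5, -19, -17]
q=2: [-14, 13, 10]
q=3: [18, 11, 5]
Optimal cycle mean attained by: cycle 1->2->1, total 8 + 5, length 2.
Answer: λ = 13/2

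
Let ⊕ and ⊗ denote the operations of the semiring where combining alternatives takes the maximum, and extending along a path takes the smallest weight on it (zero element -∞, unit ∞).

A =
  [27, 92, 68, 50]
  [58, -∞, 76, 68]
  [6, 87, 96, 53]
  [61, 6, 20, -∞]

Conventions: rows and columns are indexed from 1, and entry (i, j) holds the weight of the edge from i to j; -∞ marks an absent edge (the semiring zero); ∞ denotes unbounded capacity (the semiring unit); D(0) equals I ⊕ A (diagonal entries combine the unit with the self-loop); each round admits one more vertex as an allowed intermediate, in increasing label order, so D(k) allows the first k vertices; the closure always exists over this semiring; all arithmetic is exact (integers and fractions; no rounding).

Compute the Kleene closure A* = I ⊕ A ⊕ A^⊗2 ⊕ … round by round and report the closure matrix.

D(0):
  [∞, 92, 68, 50]
  [58, ∞, 76, 68]
  [6, 87, ∞, 53]
  [61, 6, 20, ∞]
D(1):
  [∞, 92, 68, 50]
  [58, ∞, 76, 68]
  [6, 87, ∞, 53]
  [61, 61, 61, ∞]
D(2):
  [∞, 92, 76, 68]
  [58, ∞, 76, 68]
  [58, 87, ∞, 68]
  [61, 61, 61, ∞]
D(3):
  [∞, 92, 76, 68]
  [58, ∞, 76, 68]
  [58, 87, ∞, 68]
  [61, 61, 61, ∞]
D(4):
  [∞, 92, 76, 68]
  [61, ∞, 76, 68]
  [61, 87, ∞, 68]
  [61, 61, 61, ∞]
Answer: A* = [[∞, 92, 76, 68], [61, ∞, 76, 68], [61, 87, ∞, 68], [61, 61, 61, ∞]]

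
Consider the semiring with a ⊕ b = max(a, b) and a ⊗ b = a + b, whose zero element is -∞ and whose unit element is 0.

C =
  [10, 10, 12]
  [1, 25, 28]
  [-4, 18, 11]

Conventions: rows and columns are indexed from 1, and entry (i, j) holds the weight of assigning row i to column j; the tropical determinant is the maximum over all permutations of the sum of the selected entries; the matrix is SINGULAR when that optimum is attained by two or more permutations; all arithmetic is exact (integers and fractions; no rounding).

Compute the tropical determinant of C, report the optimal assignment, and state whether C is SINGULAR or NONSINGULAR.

σ = (1, 2, 3): 10 + 25 + 11 = 46
σ = (1, 3, 2): 10 + 28 + 18 = 56
σ = (2, 1, 3): 10 + 1 + 11 = 22
σ = (2, 3, 1): 10 + 28 + (-4) = 34
σ = (3, 1, 2): 12 + 1 + 18 = 31
σ = (3, 2, 1): 12 + 25 + (-4) = 33
Optimal value attained by: σ = (1, 3, 2).
Answer: det⊕(C) = 56; verdict: NONSINGULAR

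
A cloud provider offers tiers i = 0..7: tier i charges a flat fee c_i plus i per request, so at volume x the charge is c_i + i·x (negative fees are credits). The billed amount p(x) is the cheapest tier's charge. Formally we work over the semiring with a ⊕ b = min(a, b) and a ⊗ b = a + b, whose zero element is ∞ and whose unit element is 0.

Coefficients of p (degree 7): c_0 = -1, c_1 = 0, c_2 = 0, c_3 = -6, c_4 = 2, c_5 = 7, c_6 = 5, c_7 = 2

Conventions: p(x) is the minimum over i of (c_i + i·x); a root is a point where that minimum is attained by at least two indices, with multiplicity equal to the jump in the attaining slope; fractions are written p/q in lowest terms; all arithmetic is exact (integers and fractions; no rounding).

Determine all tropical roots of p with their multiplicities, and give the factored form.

hull edge (i=0, c=-1) to (i=3, c=-6): slope -5/3, span 3
hull edge (i=3, c=-6) to (i=7, c=2): slope 2, span 4
Factored form: p(x) = 2 ⊗ (x ⊕ (-2)) ⊗ (x ⊕ (-2)) ⊗ (x ⊕ (-2)) ⊗ (x ⊕ (-2)) ⊗ (x ⊕ 5/3) ⊗ (x ⊕ 5/3) ⊗ (x ⊕ 5/3)
Answer: roots = -2 (mult 4), 5/3 (mult 3)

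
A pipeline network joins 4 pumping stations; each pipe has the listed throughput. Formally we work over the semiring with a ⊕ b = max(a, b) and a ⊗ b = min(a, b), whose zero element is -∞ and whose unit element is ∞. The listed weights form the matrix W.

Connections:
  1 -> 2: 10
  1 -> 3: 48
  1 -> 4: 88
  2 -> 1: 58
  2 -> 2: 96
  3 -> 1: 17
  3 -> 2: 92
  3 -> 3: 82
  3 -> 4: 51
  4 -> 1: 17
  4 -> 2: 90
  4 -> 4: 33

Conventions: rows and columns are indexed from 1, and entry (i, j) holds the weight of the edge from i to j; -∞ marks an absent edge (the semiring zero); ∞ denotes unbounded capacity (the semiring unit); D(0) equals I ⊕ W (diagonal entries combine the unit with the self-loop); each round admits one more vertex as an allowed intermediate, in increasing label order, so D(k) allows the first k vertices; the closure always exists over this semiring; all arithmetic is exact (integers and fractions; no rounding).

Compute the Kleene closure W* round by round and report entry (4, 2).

D(0):
  [∞, 10, 48, 88]
  [58, ∞, -∞, -∞]
  [17, 92, ∞, 51]
  [17, 90, -∞, ∞]
D(1):
  [∞, 10, 48, 88]
  [58, ∞, 48, 58]
  [17, 92, ∞, 51]
  [17, 90, 17, ∞]
D(2):
  [∞, 10, 48, 88]
  [58, ∞, 48, 58]
  [58, 92, ∞, 58]
  [58, 90, 48, ∞]
D(3):
  [∞, 48, 48, 88]
  [58, ∞, 48, 58]
  [58, 92, ∞, 58]
  [58, 90, 48, ∞]
D(4):
  [∞, 88, 48, 88]
  [58, ∞, 48, 58]
  [58, 92, ∞, 58]
  [58, 90, 48, ∞]
Answer: W*[4][2] = 90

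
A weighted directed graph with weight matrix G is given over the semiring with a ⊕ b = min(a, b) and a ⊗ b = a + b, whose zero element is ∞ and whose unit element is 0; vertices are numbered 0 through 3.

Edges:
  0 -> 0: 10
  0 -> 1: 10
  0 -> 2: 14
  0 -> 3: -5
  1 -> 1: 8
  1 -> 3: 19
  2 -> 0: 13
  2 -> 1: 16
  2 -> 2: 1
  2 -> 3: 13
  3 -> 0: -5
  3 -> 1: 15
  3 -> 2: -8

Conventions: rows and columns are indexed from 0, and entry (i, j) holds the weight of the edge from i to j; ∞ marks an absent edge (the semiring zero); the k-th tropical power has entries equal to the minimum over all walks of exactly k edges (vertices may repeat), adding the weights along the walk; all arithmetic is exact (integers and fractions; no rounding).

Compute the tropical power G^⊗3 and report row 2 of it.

G^⊗2:
  [-10, 10, -13, 5]
  [14, 16, 11, 27]
  [8, 17, 2, 8]
  [5, 5, -7, -10]
G^⊗3:
  [0, 0, -12, -15]
  [22, 24, 12, 9]
  [3, 18, 0, 3]
  [-15, 5, -18, 0]
Answer: row 2 of G^⊗3 = [3, 18, 0, 3]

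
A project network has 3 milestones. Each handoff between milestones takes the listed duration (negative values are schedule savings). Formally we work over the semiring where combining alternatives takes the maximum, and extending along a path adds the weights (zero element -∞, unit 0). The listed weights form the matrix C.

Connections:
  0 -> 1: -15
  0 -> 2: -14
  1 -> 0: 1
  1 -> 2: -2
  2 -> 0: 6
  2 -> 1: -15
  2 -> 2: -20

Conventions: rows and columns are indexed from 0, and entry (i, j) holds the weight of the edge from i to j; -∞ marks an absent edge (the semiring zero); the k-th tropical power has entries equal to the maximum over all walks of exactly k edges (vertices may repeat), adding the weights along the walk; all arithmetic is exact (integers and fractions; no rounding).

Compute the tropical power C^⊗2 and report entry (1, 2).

C^⊗2:
  [-8, -29, -17]
  [4, -14, -13]
  [-14, -9, -8]
Key observation: the optimum is the walk 1->0->2, with weight 1 + (-14) = -13.
Optimal value attained by: walk 1->0->2.
Answer: (C^⊗2)[1][2] = -13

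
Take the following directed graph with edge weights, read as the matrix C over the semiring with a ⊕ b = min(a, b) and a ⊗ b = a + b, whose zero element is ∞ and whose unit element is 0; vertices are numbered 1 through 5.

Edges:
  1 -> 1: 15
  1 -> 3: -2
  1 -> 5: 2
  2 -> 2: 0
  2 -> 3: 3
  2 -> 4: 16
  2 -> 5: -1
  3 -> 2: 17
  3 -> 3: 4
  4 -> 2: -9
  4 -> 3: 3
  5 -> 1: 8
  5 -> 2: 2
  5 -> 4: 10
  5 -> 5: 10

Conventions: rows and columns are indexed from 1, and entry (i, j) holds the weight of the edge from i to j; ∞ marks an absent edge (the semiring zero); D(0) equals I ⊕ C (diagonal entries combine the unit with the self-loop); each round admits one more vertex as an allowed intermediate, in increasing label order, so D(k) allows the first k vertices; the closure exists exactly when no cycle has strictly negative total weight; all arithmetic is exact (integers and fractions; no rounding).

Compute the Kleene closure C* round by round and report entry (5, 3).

D(0):
  [0, ∞, -2, ∞, 2]
  [∞, 0, 3, 16, -1]
  [∞, 17, 0, ∞, ∞]
  [∞, -9, 3, 0, ∞]
  [8, 2, ∞, 10, 0]
D(1):
  [0, ∞, -2, ∞, 2]
  [∞, 0, 3, 16, -1]
  [∞, 17, 0, ∞, ∞]
  [∞, -9, 3, 0, ∞]
  [8, 2, 6, 10, 0]
D(2):
  [0, ∞, -2, ∞, 2]
  [∞, 0, 3, 16, -1]
  [∞, 17, 0, 33, 16]
  [∞, -9, -6, 0, -10]
  [8, 2, 5, 10, 0]
D(3):
  [0, 15, -2, 31, 2]
  [∞, 0, 3, 16, -1]
  [∞, 17, 0, 33, 16]
  [∞, -9, -6, 0, -10]
  [8, 2, 5, 10, 0]
D(4):
  [0, 15, -2, 31, 2]
  [∞, 0, 3, 16, -1]
  [∞, 17, 0, 33, 16]
  [∞, -9, -6, 0, -10]
  [8, 1, 4, 10, 0]
D(5):
  [0, 3, -2, 12, 2]
  [7, 0, 3, 9, -1]
  [24, 17, 0, 26, 16]
  [-2, -9, -6, 0, -10]
  [8, 1, 4, 10, 0]
Answer: C*[5][3] = 4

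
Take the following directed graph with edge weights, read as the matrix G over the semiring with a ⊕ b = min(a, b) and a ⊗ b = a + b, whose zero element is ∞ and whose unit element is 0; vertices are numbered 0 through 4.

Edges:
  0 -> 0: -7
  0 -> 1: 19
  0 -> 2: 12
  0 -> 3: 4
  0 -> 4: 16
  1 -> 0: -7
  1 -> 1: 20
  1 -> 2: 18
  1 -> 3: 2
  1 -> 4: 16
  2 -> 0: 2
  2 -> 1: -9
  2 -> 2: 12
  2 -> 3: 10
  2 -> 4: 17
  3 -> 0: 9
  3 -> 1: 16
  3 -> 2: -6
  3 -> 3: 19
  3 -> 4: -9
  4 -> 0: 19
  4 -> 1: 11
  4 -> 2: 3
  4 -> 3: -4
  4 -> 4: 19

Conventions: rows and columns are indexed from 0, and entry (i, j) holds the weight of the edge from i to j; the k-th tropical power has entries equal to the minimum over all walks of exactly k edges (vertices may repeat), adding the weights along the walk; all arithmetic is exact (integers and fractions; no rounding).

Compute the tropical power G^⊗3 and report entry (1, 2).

G^⊗2:
  [-14, 3, -2, -3, -5]
  [-14, 9, -4, -3, -7]
  [-16, 3, 4, -7, 1]
  [-4, -15, -6, -13, 10]
  [4, -6, -10, 13, -13]
G^⊗3:
  [-21, -11, -9, -10, -12]
  [-21, -13, -9, -11, -12]
  [-23, -5, -13, -12, -16]
  [-22, -15, -19, -13, -22]
  [-13, -19, -10, -17, 4]
Key observation: the optimum is the walk 1->0->3->2, with weight (-7) + 4 + (-6) = -9.
Optimal value attained by: walk 1->0->3->2.
Answer: (G^⊗3)[1][2] = -9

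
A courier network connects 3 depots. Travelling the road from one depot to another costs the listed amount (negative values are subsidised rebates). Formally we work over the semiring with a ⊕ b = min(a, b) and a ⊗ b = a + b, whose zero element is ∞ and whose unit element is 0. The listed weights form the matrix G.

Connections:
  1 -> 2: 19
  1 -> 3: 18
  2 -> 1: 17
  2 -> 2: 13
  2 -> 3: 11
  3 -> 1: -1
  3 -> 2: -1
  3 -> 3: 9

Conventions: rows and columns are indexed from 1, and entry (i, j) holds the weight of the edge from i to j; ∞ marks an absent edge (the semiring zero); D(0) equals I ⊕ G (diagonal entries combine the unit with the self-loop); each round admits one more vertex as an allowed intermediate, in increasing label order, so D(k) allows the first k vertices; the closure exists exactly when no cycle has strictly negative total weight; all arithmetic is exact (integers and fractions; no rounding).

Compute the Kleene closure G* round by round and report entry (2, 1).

D(0):
  [0, 19, 18]
  [17, 0, 11]
  [-1, -1, 0]
D(1):
  [0, 19, 18]
  [17, 0, 11]
  [-1, -1, 0]
D(2):
  [0, 19, 18]
  [17, 0, 11]
  [-1, -1, 0]
D(3):
  [0, 17, 18]
  [10, 0, 11]
  [-1, -1, 0]
Answer: G*[2][1] = 10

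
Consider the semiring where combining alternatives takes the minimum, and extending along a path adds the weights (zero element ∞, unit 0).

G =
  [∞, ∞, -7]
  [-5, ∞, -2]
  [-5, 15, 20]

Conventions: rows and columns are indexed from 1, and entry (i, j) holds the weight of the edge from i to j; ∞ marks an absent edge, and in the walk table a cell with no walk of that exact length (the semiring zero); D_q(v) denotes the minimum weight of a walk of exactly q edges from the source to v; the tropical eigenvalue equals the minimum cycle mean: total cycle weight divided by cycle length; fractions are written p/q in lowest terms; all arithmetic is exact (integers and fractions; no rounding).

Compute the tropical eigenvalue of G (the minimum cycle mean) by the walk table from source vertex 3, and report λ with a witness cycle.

q=0: [∞, ∞, 0]
q=1: [-5, 15, 20]
q=2: [10, 35, -12]
q=3: [-17, 3, 3]
Optimal cycle mean attained by: cycle 1->3->1, total (-7) + (-5), length 2.
Answer: λ = -6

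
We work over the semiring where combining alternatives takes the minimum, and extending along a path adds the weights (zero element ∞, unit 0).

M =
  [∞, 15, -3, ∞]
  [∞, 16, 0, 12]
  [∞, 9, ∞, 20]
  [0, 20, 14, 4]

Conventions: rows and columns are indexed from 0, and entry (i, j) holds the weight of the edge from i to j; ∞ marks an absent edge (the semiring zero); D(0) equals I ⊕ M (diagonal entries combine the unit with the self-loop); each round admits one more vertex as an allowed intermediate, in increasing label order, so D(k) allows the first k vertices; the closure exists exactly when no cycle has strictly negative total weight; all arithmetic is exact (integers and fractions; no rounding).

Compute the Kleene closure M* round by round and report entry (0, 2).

D(0):
  [0, 15, -3, ∞]
  [∞, 0, 0, 12]
  [∞, 9, 0, 20]
  [0, 20, 14, 0]
D(1):
  [0, 15, -3, ∞]
  [∞, 0, 0, 12]
  [∞, 9, 0, 20]
  [0, 15, -3, 0]
D(2):
  [0, 15, -3, 27]
  [∞, 0, 0, 12]
  [∞, 9, 0, 20]
  [0, 15, -3, 0]
D(3):
  [0, 6, -3, 17]
  [∞, 0, 0, 12]
  [∞, 9, 0, 20]
  [0, 6, -3, 0]
D(4):
  [0, 6, -3, 17]
  [12, 0, 0, 12]
  [20, 9, 0, 20]
  [0, 6, -3, 0]
Answer: M*[0][2] = -3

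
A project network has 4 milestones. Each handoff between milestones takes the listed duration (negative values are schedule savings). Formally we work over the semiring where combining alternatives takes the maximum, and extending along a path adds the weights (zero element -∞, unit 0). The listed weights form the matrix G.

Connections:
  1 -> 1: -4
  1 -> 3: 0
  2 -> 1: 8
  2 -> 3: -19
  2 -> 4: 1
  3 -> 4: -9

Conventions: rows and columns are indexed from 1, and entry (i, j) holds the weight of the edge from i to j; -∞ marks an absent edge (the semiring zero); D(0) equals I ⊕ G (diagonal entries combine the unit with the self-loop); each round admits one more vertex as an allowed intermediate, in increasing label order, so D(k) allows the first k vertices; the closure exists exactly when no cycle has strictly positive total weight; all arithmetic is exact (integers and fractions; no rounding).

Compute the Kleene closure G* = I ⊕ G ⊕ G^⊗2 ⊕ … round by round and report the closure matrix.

D(0):
  [0, -∞, 0, -∞]
  [8, 0, -19, 1]
  [-∞, -∞, 0, -9]
  [-∞, -∞, -∞, 0]
D(1):
  [0, -∞, 0, -∞]
  [8, 0, 8, 1]
  [-∞, -∞, 0, -9]
  [-∞, -∞, -∞, 0]
D(2):
  [0, -∞, 0, -∞]
  [8, 0, 8, 1]
  [-∞, -∞, 0, -9]
  [-∞, -∞, -∞, 0]
D(3):
  [0, -∞, 0, -9]
  [8, 0, 8, 1]
  [-∞, -∞, 0, -9]
  [-∞, -∞, -∞, 0]
D(4):
  [0, -∞, 0, -9]
  [8, 0, 8, 1]
  [-∞, -∞, 0, -9]
  [-∞, -∞, -∞, 0]
Answer: G* = [[0, -∞, 0, -9], [8, 0, 8, 1], [-∞, -∞, 0, -9], [-∞, -∞, -∞, 0]]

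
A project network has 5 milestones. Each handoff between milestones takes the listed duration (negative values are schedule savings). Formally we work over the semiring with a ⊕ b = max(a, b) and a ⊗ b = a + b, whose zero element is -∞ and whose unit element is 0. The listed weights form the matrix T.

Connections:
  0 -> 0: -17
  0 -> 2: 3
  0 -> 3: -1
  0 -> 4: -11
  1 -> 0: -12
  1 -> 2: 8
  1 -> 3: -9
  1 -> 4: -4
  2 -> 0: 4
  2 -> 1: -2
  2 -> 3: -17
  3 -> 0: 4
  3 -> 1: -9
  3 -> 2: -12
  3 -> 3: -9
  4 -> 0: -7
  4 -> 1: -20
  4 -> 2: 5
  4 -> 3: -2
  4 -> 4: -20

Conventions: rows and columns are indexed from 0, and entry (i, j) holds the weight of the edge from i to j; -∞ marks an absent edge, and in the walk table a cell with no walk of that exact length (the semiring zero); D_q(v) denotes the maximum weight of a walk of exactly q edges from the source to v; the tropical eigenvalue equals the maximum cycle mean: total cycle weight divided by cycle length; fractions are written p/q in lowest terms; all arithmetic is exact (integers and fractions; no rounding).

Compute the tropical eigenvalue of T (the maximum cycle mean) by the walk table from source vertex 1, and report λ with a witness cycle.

q=0: [-∞, 0, -∞, -∞, -∞]
q=1: [-12, -∞, 8, -9, -4]
q=2: [12, 6, 1, -6, -23]
q=3: [5, -1, 15, 11, 2]
q=4: [19, 13, 8, 4, -5]
q=5: [12, 6, 22, 18, 9]
Optimal cycle mean attained by: cycle 0->2->0, total 3 + 4, length 2.
Answer: λ = 7/2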